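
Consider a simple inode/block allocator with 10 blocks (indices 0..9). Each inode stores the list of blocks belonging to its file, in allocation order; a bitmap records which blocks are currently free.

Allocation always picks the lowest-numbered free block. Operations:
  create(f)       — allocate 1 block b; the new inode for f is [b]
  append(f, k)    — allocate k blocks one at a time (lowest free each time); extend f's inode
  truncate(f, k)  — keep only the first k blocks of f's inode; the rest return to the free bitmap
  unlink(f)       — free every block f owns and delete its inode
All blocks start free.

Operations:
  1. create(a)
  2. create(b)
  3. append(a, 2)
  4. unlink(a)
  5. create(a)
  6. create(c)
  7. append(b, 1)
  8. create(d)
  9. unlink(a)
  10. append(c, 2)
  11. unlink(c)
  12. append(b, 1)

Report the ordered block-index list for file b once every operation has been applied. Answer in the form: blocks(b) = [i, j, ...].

  1. create(a)  ⇒  F.........  {a→[0]}
  2. create(b)  ⇒  FF........  {a→[0]; b→[1]}
  3. append(a, 2)  ⇒  FFFF......  {a→[0, 2, 3]; b→[1]}
  4. unlink(a)  ⇒  .F........  {b→[1]}
  5. create(a)  ⇒  FF........  {a→[0]; b→[1]}
  6. create(c)  ⇒  FFF.......  {a→[0]; b→[1]; c→[2]}
  7. append(b, 1)  ⇒  FFFF......  {a→[0]; b→[1, 3]; c→[2]}
  8. create(d)  ⇒  FFFFF.....  {a→[0]; b→[1, 3]; c→[2]; d→[4]}
  9. unlink(a)  ⇒  .FFFF.....  {b→[1, 3]; c→[2]; d→[4]}
  10. append(c, 2)  ⇒  FFFFFF....  {b→[1, 3]; c→[2, 0, 5]; d→[4]}
  11. unlink(c)  ⇒  .F.FF.....  {b→[1, 3]; d→[4]}
  12. append(b, 1)  ⇒  FF.FF.....  {b→[1, 3, 0]; d→[4]}

blocks(b) = [1, 3, 0]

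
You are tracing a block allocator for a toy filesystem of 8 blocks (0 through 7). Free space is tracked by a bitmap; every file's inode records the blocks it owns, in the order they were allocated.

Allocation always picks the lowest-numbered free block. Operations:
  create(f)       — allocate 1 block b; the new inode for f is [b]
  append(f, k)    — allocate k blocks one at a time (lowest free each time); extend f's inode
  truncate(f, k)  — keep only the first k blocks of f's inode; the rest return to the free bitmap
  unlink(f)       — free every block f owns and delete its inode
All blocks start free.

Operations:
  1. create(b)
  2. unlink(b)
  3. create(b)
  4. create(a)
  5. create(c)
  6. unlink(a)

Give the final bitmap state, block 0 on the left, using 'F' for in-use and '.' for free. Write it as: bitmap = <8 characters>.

bitmap = F.F.....

after create(b) → b:[0]  free=[F.......]
after unlink(b) →   free=[........]
after create(b) → b:[0]  free=[F.......]
after create(a) → a:[1], b:[0]  free=[FF......]
after create(c) → a:[1], b:[0], c:[2]  free=[FFF.....]
after unlink(a) → b:[0], c:[2]  free=[F.F.....]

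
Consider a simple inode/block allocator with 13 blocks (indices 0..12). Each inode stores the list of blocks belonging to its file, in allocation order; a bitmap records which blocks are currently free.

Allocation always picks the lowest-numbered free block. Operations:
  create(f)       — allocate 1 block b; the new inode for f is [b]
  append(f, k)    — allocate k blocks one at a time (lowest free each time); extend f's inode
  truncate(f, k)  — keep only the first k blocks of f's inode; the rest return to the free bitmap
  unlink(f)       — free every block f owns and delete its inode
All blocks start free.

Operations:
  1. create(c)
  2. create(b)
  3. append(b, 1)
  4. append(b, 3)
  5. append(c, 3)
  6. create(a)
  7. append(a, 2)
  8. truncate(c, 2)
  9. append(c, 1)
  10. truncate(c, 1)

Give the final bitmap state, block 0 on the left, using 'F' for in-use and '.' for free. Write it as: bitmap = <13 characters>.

bitmap = FFFFFF...FFF.

after create(c) → c:[0]  free=[F............]
after create(b) → b:[1], c:[0]  free=[FF...........]
after append(b, 1) → b:[1, 2], c:[0]  free=[FFF..........]
after append(b, 3) → b:[1, 2, 3, 4, 5], c:[0]  free=[FFFFFF.......]
after append(c, 3) → b:[1, 2, 3, 4, 5], c:[0, 6, 7, 8]  free=[FFFFFFFFF....]
after create(a) → a:[9], b:[1, 2, 3, 4, 5], c:[0, 6, 7, 8]  free=[FFFFFFFFFF...]
after append(a, 2) → a:[9, 10, 11], b:[1, 2, 3, 4, 5], c:[0, 6, 7, 8]  free=[FFFFFFFFFFFF.]
after truncate(c, 2) → a:[9, 10, 11], b:[1, 2, 3, 4, 5], c:[0, 6]  free=[FFFFFFF..FFF.]
after append(c, 1) → a:[9, 10, 11], b:[1, 2, 3, 4, 5], c:[0, 6, 7]  free=[FFFFFFFF.FFF.]
after truncate(c, 1) → a:[9, 10, 11], b:[1, 2, 3, 4, 5], c:[0]  free=[FFFFFF...FFF.]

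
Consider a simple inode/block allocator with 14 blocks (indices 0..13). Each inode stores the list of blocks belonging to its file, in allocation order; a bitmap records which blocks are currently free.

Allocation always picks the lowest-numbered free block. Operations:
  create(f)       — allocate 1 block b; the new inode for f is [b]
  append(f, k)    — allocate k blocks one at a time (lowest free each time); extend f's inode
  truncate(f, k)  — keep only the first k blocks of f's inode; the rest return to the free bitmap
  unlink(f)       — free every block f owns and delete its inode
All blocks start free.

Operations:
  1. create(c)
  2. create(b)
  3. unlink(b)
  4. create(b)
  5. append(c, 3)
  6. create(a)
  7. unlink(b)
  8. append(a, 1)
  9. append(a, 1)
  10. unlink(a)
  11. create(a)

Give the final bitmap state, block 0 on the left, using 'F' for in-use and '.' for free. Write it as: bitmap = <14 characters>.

create(c): bitmap=F............. | c=[0]
create(b): bitmap=FF............ | b=[1] c=[0]
unlink(b): bitmap=F............. | c=[0]
create(b): bitmap=FF............ | b=[1] c=[0]
append(c, 3): bitmap=FFFFF......... | b=[1] c=[0, 2, 3, 4]
create(a): bitmap=FFFFFF........ | a=[5] b=[1] c=[0, 2, 3, 4]
unlink(b): bitmap=F.FFFF........ | a=[5] c=[0, 2, 3, 4]
append(a, 1): bitmap=FFFFFF........ | a=[5, 1] c=[0, 2, 3, 4]
append(a, 1): bitmap=FFFFFFF....... | a=[5, 1, 6] c=[0, 2, 3, 4]
unlink(a): bitmap=F.FFF......... | c=[0, 2, 3, 4]
create(a): bitmap=FFFFF......... | a=[1] c=[0, 2, 3, 4]

bitmap = FFFFF.........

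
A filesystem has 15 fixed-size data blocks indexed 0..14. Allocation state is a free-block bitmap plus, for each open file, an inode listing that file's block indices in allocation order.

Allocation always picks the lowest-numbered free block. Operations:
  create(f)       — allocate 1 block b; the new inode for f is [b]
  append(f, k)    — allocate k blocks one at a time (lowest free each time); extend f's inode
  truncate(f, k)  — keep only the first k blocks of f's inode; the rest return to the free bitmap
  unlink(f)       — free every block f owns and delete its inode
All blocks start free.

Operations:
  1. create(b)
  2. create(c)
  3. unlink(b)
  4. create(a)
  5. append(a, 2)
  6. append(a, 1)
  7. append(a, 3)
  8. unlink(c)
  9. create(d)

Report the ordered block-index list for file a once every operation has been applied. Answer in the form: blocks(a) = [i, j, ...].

blocks(a) = [0, 2, 3, 4, 5, 6, 7]

create(b): bitmap=F.............. | b=[0]
create(c): bitmap=FF............. | b=[0] c=[1]
unlink(b): bitmap=.F............. | c=[1]
create(a): bitmap=FF............. | a=[0] c=[1]
append(a, 2): bitmap=FFFF........... | a=[0, 2, 3] c=[1]
append(a, 1): bitmap=FFFFF.......... | a=[0, 2, 3, 4] c=[1]
append(a, 3): bitmap=FFFFFFFF....... | a=[0, 2, 3, 4, 5, 6, 7] c=[1]
unlink(c): bitmap=F.FFFFFF....... | a=[0, 2, 3, 4, 5, 6, 7]
create(d): bitmap=FFFFFFFF....... | a=[0, 2, 3, 4, 5, 6, 7] d=[1]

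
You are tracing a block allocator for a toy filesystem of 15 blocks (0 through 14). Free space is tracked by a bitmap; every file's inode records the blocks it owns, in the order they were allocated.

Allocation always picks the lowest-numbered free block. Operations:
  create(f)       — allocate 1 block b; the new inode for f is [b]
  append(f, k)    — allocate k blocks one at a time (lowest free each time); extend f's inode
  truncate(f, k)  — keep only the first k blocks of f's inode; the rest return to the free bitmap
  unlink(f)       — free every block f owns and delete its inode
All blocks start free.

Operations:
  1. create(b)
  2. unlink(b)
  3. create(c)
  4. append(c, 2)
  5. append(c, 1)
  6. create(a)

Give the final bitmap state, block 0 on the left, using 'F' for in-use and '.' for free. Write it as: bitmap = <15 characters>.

  1. create(b)  ⇒  F..............  {b→[0]}
  2. unlink(b)  ⇒  ...............  {}
  3. create(c)  ⇒  F..............  {c→[0]}
  4. append(c, 2)  ⇒  FFF............  {c→[0, 1, 2]}
  5. append(c, 1)  ⇒  FFFF...........  {c→[0, 1, 2, 3]}
  6. create(a)  ⇒  FFFFF..........  {a→[4]; c→[0, 1, 2, 3]}

bitmap = FFFFF..........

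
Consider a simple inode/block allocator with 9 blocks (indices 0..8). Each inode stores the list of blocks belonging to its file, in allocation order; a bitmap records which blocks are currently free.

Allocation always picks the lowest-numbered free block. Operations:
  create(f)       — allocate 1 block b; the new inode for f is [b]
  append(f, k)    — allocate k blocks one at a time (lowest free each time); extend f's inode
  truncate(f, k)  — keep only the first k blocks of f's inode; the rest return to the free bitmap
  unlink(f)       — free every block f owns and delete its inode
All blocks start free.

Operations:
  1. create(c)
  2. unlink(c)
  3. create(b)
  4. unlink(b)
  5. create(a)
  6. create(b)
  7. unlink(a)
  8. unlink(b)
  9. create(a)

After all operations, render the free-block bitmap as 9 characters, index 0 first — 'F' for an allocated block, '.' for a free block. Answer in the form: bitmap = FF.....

bitmap = F........

after create(c) → c:[0]  free=[F........]
after unlink(c) →   free=[.........]
after create(b) → b:[0]  free=[F........]
after unlink(b) →   free=[.........]
after create(a) → a:[0]  free=[F........]
after create(b) → a:[0], b:[1]  free=[FF.......]
after unlink(a) → b:[1]  free=[.F.......]
after unlink(b) →   free=[.........]
after create(a) → a:[0]  free=[F........]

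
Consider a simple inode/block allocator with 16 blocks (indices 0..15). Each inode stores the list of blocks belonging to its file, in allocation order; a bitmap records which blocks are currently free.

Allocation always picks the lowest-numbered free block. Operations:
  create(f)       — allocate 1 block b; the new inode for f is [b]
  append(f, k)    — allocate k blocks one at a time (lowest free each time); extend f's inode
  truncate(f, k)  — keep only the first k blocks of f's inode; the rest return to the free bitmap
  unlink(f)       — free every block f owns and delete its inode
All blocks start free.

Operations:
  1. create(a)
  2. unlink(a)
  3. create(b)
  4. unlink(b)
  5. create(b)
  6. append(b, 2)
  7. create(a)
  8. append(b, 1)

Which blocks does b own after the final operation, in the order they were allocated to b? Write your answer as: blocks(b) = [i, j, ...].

after create(a) → a:[0]  free=[F...............]
after unlink(a) →   free=[................]
after create(b) → b:[0]  free=[F...............]
after unlink(b) →   free=[................]
after create(b) → b:[0]  free=[F...............]
after append(b, 2) → b:[0, 1, 2]  free=[FFF.............]
after create(a) → a:[3], b:[0, 1, 2]  free=[FFFF............]
after append(b, 1) → a:[3], b:[0, 1, 2, 4]  free=[FFFFF...........]

blocks(b) = [0, 1, 2, 4]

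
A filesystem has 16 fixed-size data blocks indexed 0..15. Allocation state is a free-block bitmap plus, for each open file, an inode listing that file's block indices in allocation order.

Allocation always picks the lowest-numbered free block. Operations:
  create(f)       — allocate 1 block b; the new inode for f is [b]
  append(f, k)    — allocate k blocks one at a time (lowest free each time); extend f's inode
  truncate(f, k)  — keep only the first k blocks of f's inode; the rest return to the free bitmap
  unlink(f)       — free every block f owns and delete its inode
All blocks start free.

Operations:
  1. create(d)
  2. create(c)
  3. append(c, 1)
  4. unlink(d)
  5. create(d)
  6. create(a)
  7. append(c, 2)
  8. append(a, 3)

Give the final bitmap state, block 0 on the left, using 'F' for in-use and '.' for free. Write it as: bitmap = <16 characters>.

[1] create(d) — d=0 (map F...............)
[2] create(c) — c=1 d=0 (map FF..............)
[3] append(c, 1) — c=1,2 d=0 (map FFF.............)
[4] unlink(d) — c=1,2 (map .FF.............)
[5] create(d) — c=1,2 d=0 (map FFF.............)
[6] create(a) — a=3 c=1,2 d=0 (map FFFF............)
[7] append(c, 2) — a=3 c=1,2,4,5 d=0 (map FFFFFF..........)
[8] append(a, 3) — a=3,6,7,8 c=1,2,4,5 d=0 (map FFFFFFFFF.......)

bitmap = FFFFFFFFF.......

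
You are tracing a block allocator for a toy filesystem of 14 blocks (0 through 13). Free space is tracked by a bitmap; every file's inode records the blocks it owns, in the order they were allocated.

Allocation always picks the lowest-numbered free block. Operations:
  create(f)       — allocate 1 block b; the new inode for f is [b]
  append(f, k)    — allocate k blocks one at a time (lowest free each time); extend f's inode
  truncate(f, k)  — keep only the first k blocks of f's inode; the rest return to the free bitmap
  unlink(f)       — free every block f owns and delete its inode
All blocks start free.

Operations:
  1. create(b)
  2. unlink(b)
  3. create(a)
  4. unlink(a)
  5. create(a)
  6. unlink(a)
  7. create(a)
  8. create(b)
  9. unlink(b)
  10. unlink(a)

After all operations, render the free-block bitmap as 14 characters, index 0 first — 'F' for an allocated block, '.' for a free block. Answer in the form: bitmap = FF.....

  1. create(b)  ⇒  F.............  {b→[0]}
  2. unlink(b)  ⇒  ..............  {}
  3. create(a)  ⇒  F.............  {a→[0]}
  4. unlink(a)  ⇒  ..............  {}
  5. create(a)  ⇒  F.............  {a→[0]}
  6. unlink(a)  ⇒  ..............  {}
  7. create(a)  ⇒  F.............  {a→[0]}
  8. create(b)  ⇒  FF............  {a→[0]; b→[1]}
  9. unlink(b)  ⇒  F.............  {a→[0]}
  10. unlink(a)  ⇒  ..............  {}

bitmap = ..............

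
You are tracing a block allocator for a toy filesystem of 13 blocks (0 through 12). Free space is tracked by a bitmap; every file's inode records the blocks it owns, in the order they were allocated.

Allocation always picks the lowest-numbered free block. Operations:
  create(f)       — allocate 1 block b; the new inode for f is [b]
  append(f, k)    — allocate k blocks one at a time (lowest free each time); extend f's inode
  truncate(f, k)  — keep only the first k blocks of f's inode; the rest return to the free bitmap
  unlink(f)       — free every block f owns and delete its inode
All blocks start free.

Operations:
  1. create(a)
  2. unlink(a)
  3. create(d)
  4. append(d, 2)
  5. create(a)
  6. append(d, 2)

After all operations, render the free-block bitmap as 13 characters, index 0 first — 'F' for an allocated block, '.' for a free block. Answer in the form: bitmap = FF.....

  1. create(a)  ⇒  F............  {a→[0]}
  2. unlink(a)  ⇒  .............  {}
  3. create(d)  ⇒  F............  {d→[0]}
  4. append(d, 2)  ⇒  FFF..........  {d→[0, 1, 2]}
  5. create(a)  ⇒  FFFF.........  {a→[3]; d→[0, 1, 2]}
  6. append(d, 2)  ⇒  FFFFFF.......  {a→[3]; d→[0, 1, 2, 4, 5]}

bitmap = FFFFFF.......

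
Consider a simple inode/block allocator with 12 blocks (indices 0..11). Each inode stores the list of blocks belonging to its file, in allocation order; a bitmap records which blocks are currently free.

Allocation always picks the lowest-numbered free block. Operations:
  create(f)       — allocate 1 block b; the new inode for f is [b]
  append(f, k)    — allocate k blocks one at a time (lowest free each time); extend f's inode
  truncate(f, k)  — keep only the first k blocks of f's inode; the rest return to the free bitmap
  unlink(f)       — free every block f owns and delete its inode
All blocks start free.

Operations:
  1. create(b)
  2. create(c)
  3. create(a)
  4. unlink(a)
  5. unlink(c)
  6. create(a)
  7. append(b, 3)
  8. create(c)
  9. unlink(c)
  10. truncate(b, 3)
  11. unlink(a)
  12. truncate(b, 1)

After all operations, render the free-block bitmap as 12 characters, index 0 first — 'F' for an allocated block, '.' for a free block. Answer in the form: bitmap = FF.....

[1] create(b) — b=0 (map F...........)
[2] create(c) — b=0 c=1 (map FF..........)
[3] create(a) — a=2 b=0 c=1 (map FFF.........)
[4] unlink(a) — b=0 c=1 (map FF..........)
[5] unlink(c) — b=0 (map F...........)
[6] create(a) — a=1 b=0 (map FF..........)
[7] append(b, 3) — a=1 b=0,2,3,4 (map FFFFF.......)
[8] create(c) — a=1 b=0,2,3,4 c=5 (map FFFFFF......)
[9] unlink(c) — a=1 b=0,2,3,4 (map FFFFF.......)
[10] truncate(b, 3) — a=1 b=0,2,3 (map FFFF........)
[11] unlink(a) — b=0,2,3 (map F.FF........)
[12] truncate(b, 1) — b=0 (map F...........)

bitmap = F...........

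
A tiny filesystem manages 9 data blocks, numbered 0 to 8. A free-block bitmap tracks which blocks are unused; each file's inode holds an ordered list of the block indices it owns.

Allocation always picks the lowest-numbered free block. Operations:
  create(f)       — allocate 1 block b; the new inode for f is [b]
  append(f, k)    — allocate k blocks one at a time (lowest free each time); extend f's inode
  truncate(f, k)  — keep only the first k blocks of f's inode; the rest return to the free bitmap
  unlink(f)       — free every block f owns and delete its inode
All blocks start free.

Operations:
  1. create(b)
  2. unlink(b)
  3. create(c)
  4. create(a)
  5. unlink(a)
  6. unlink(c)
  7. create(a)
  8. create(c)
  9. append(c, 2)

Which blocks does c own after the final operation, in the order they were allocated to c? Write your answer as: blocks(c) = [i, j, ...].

blocks(c) = [1, 2, 3]

create(b): bitmap=F........ | b=[0]
unlink(b): bitmap=......... | 
create(c): bitmap=F........ | c=[0]
create(a): bitmap=FF....... | a=[1] c=[0]
unlink(a): bitmap=F........ | c=[0]
unlink(c): bitmap=......... | 
create(a): bitmap=F........ | a=[0]
create(c): bitmap=FF....... | a=[0] c=[1]
append(c, 2): bitmap=FFFF..... | a=[0] c=[1, 2, 3]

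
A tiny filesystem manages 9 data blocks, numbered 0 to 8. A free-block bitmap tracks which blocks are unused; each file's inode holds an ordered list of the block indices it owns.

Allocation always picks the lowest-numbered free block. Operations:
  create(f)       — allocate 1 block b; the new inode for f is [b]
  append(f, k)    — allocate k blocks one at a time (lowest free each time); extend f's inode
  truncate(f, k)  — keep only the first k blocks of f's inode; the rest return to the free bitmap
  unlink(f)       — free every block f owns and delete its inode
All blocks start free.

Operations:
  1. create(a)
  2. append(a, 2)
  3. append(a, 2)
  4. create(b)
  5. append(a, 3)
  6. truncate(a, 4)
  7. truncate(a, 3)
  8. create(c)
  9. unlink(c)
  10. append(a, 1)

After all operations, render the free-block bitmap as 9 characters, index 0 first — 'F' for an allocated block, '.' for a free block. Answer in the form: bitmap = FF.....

bitmap = FFFF.F...

after create(a) → a:[0]  free=[F........]
after append(a, 2) → a:[0, 1, 2]  free=[FFF......]
after append(a, 2) → a:[0, 1, 2, 3, 4]  free=[FFFFF....]
after create(b) → a:[0, 1, 2, 3, 4], b:[5]  free=[FFFFFF...]
after append(a, 3) → a:[0, 1, 2, 3, 4, 6, 7, 8], b:[5]  free=[FFFFFFFFF]
after truncate(a, 4) → a:[0, 1, 2, 3], b:[5]  free=[FFFF.F...]
after truncate(a, 3) → a:[0, 1, 2], b:[5]  free=[FFF..F...]
after create(c) → a:[0, 1, 2], b:[5], c:[3]  free=[FFFF.F...]
after unlink(c) → a:[0, 1, 2], b:[5]  free=[FFF..F...]
after append(a, 1) → a:[0, 1, 2, 3], b:[5]  free=[FFFF.F...]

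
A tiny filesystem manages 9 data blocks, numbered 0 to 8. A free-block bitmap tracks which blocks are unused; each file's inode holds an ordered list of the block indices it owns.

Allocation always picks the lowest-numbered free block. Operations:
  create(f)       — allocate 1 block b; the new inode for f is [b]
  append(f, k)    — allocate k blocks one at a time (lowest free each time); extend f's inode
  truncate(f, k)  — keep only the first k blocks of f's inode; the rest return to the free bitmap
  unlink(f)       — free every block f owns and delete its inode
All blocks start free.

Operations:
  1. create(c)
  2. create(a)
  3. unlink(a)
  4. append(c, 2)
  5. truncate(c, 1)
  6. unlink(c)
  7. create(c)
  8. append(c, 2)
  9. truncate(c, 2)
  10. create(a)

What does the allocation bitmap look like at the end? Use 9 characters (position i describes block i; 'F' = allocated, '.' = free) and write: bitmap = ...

bitmap = FFF......

[1] create(c) — c=0 (map F........)
[2] create(a) — a=1 c=0 (map FF.......)
[3] unlink(a) — c=0 (map F........)
[4] append(c, 2) — c=0,1,2 (map FFF......)
[5] truncate(c, 1) — c=0 (map F........)
[6] unlink(c) —  (map .........)
[7] create(c) — c=0 (map F........)
[8] append(c, 2) — c=0,1,2 (map FFF......)
[9] truncate(c, 2) — c=0,1 (map FF.......)
[10] create(a) — a=2 c=0,1 (map FFF......)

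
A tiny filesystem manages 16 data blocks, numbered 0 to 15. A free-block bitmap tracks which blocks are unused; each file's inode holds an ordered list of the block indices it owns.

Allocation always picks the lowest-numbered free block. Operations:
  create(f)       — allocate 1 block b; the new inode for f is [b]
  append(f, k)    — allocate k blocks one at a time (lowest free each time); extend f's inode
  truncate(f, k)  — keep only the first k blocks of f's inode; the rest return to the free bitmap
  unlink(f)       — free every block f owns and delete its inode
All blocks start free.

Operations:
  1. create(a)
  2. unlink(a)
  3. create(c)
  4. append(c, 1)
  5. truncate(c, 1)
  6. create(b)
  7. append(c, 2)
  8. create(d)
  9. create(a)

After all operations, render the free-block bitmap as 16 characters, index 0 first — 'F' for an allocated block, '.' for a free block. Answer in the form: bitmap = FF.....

bitmap = FFFFFF..........

create(a): bitmap=F............... | a=[0]
unlink(a): bitmap=................ | 
create(c): bitmap=F............... | c=[0]
append(c, 1): bitmap=FF.............. | c=[0, 1]
truncate(c, 1): bitmap=F............... | c=[0]
create(b): bitmap=FF.............. | b=[1] c=[0]
append(c, 2): bitmap=FFFF............ | b=[1] c=[0, 2, 3]
create(d): bitmap=FFFFF........... | b=[1] c=[0, 2, 3] d=[4]
create(a): bitmap=FFFFFF.......... | a=[5] b=[1] c=[0, 2, 3] d=[4]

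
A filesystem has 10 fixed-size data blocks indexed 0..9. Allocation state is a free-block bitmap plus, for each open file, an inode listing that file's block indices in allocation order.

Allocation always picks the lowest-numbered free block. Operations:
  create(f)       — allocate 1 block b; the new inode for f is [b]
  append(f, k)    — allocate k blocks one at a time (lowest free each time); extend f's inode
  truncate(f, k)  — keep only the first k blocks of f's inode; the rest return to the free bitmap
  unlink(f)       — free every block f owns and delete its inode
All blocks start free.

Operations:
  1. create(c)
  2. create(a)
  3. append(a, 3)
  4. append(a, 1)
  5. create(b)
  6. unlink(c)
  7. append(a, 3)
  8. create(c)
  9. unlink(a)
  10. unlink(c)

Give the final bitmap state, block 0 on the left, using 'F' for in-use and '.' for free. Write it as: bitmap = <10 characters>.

[1] create(c) — c=0 (map F.........)
[2] create(a) — a=1 c=0 (map FF........)
[3] append(a, 3) — a=1,2,3,4 c=0 (map FFFFF.....)
[4] append(a, 1) — a=1,2,3,4,5 c=0 (map FFFFFF....)
[5] create(b) — a=1,2,3,4,5 b=6 c=0 (map FFFFFFF...)
[6] unlink(c) — a=1,2,3,4,5 b=6 (map .FFFFFF...)
[7] append(a, 3) — a=1,2,3,4,5,0,7,8 b=6 (map FFFFFFFFF.)
[8] create(c) — a=1,2,3,4,5,0,7,8 b=6 c=9 (map FFFFFFFFFF)
[9] unlink(a) — b=6 c=9 (map ......F..F)
[10] unlink(c) — b=6 (map ......F...)

bitmap = ......F...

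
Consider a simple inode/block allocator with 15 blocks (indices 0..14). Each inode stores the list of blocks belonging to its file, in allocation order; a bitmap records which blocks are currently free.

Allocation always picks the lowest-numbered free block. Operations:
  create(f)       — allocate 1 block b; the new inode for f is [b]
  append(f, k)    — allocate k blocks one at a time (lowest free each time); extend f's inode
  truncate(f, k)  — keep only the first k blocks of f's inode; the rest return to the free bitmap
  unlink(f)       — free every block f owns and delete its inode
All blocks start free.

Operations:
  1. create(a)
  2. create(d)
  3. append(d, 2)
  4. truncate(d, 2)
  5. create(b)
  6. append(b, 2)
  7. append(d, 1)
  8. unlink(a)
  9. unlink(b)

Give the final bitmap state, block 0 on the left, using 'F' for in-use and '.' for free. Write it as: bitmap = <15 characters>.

bitmap = .FF...F........

create(a): bitmap=F.............. | a=[0]
create(d): bitmap=FF............. | a=[0] d=[1]
append(d, 2): bitmap=FFFF........... | a=[0] d=[1, 2, 3]
truncate(d, 2): bitmap=FFF............ | a=[0] d=[1, 2]
create(b): bitmap=FFFF........... | a=[0] b=[3] d=[1, 2]
append(b, 2): bitmap=FFFFFF......... | a=[0] b=[3, 4, 5] d=[1, 2]
append(d, 1): bitmap=FFFFFFF........ | a=[0] b=[3, 4, 5] d=[1, 2, 6]
unlink(a): bitmap=.FFFFFF........ | b=[3, 4, 5] d=[1, 2, 6]
unlink(b): bitmap=.FF...F........ | d=[1, 2, 6]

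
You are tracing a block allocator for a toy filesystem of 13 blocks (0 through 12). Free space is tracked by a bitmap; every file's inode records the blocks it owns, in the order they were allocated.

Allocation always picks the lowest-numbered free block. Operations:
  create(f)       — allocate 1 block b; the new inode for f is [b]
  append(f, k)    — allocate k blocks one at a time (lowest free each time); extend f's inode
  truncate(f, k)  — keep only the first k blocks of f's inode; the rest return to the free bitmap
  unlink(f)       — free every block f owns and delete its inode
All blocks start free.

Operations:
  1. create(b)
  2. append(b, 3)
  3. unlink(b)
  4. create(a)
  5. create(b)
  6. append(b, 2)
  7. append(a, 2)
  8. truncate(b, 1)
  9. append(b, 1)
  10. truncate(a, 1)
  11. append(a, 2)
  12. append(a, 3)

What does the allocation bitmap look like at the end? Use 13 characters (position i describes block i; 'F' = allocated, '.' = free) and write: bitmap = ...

bitmap = FFFFFFFF.....

  1. create(b)  ⇒  F............  {b→[0]}
  2. append(b, 3)  ⇒  FFFF.........  {b→[0, 1, 2, 3]}
  3. unlink(b)  ⇒  .............  {}
  4. create(a)  ⇒  F............  {a→[0]}
  5. create(b)  ⇒  FF...........  {a→[0]; b→[1]}
  6. append(b, 2)  ⇒  FFFF.........  {a→[0]; b→[1, 2, 3]}
  7. append(a, 2)  ⇒  FFFFFF.......  {a→[0, 4, 5]; b→[1, 2, 3]}
  8. truncate(b, 1)  ⇒  FF..FF.......  {a→[0, 4, 5]; b→[1]}
  9. append(b, 1)  ⇒  FFF.FF.......  {a→[0, 4, 5]; b→[1, 2]}
  10. truncate(a, 1)  ⇒  FFF..........  {a→[0]; b→[1, 2]}
  11. append(a, 2)  ⇒  FFFFF........  {a→[0, 3, 4]; b→[1, 2]}
  12. append(a, 3)  ⇒  FFFFFFFF.....  {a→[0, 3, 4, 5, 6, 7]; b→[1, 2]}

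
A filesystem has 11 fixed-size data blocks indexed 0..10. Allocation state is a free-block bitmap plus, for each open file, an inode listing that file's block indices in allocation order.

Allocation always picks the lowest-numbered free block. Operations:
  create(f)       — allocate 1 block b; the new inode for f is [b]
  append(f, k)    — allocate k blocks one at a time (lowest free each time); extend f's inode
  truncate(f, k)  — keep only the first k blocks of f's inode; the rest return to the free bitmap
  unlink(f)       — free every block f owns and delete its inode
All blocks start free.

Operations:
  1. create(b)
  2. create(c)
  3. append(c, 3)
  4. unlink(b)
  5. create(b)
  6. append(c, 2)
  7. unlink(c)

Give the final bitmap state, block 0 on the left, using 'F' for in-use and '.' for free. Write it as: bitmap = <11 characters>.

create(b): bitmap=F.......... | b=[0]
create(c): bitmap=FF......... | b=[0] c=[1]
append(c, 3): bitmap=FFFFF...... | b=[0] c=[1, 2, 3, 4]
unlink(b): bitmap=.FFFF...... | c=[1, 2, 3, 4]
create(b): bitmap=FFFFF...... | b=[0] c=[1, 2, 3, 4]
append(c, 2): bitmap=FFFFFFF.... | b=[0] c=[1, 2, 3, 4, 5, 6]
unlink(c): bitmap=F.......... | b=[0]

bitmap = F..........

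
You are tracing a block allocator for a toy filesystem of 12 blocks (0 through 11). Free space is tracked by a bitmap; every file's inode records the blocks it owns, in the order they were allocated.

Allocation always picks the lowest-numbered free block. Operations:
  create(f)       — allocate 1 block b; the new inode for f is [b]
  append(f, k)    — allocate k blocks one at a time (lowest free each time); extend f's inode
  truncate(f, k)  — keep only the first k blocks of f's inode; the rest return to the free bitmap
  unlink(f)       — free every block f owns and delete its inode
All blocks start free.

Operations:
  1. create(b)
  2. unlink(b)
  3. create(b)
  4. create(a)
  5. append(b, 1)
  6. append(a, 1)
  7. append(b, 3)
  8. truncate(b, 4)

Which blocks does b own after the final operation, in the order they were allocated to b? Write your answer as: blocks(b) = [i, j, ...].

blocks(b) = [0, 2, 4, 5]

after create(b) → b:[0]  free=[F...........]
after unlink(b) →   free=[............]
after create(b) → b:[0]  free=[F...........]
after create(a) → a:[1], b:[0]  free=[FF..........]
after append(b, 1) → a:[1], b:[0, 2]  free=[FFF.........]
after append(a, 1) → a:[1, 3], b:[0, 2]  free=[FFFF........]
after append(b, 3) → a:[1, 3], b:[0, 2, 4, 5, 6]  free=[FFFFFFF.....]
after truncate(b, 4) → a:[1, 3], b:[0, 2, 4, 5]  free=[FFFFFF......]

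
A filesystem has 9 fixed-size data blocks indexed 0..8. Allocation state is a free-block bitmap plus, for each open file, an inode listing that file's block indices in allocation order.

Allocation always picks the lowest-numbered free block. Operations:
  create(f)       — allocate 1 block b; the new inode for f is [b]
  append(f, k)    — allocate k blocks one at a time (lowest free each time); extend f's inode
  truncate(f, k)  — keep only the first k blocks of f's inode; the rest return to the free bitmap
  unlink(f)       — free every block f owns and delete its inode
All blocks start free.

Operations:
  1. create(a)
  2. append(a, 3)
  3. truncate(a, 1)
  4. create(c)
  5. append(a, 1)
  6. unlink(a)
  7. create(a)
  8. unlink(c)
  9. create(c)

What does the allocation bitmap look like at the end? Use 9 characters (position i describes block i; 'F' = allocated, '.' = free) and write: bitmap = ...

bitmap = FF.......

create(a): bitmap=F........ | a=[0]
append(a, 3): bitmap=FFFF..... | a=[0, 1, 2, 3]
truncate(a, 1): bitmap=F........ | a=[0]
create(c): bitmap=FF....... | a=[0] c=[1]
append(a, 1): bitmap=FFF...... | a=[0, 2] c=[1]
unlink(a): bitmap=.F....... | c=[1]
create(a): bitmap=FF....... | a=[0] c=[1]
unlink(c): bitmap=F........ | a=[0]
create(c): bitmap=FF....... | a=[0] c=[1]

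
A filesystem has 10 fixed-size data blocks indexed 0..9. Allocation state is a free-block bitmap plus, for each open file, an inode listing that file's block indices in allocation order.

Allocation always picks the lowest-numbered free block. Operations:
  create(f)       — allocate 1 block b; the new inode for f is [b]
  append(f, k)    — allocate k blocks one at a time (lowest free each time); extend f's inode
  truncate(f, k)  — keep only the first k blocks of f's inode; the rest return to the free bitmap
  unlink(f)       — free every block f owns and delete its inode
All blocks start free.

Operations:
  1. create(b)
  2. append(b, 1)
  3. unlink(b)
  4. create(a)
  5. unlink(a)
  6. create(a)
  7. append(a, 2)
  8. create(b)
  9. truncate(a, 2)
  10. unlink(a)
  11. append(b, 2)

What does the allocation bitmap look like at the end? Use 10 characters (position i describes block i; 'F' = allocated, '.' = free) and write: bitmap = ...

bitmap = FF.F......

[1] create(b) — b=0 (map F.........)
[2] append(b, 1) — b=0,1 (map FF........)
[3] unlink(b) —  (map ..........)
[4] create(a) — a=0 (map F.........)
[5] unlink(a) —  (map ..........)
[6] create(a) — a=0 (map F.........)
[7] append(a, 2) — a=0,1,2 (map FFF.......)
[8] create(b) — a=0,1,2 b=3 (map FFFF......)
[9] truncate(a, 2) — a=0,1 b=3 (map FF.F......)
[10] unlink(a) — b=3 (map ...F......)
[11] append(b, 2) — b=3,0,1 (map FF.F......)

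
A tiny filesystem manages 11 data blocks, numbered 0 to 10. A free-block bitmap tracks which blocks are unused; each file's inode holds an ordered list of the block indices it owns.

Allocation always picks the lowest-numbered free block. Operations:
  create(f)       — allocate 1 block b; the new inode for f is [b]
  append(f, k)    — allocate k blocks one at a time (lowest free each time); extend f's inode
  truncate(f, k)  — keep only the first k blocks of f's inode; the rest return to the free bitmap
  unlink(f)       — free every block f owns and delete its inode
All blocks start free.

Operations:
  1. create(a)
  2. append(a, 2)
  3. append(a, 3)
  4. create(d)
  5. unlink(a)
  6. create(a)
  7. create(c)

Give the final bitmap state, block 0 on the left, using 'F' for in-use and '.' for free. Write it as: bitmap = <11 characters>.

bitmap = FF....F....

create(a): bitmap=F.......... | a=[0]
append(a, 2): bitmap=FFF........ | a=[0, 1, 2]
append(a, 3): bitmap=FFFFFF..... | a=[0, 1, 2, 3, 4, 5]
create(d): bitmap=FFFFFFF.... | a=[0, 1, 2, 3, 4, 5] d=[6]
unlink(a): bitmap=......F.... | d=[6]
create(a): bitmap=F.....F.... | a=[0] d=[6]
create(c): bitmap=FF....F.... | a=[0] c=[1] d=[6]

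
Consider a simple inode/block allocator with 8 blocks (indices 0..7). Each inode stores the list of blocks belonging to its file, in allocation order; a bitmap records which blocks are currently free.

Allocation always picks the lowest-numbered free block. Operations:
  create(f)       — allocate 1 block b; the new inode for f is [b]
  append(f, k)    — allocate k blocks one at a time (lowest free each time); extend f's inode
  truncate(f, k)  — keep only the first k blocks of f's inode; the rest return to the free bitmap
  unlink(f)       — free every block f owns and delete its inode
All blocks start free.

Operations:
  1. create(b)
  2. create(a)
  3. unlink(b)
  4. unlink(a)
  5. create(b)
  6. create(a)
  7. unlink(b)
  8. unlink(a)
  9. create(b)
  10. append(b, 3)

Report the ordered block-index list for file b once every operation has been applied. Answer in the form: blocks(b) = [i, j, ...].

  1. create(b)  ⇒  F.......  {b→[0]}
  2. create(a)  ⇒  FF......  {a→[1]; b→[0]}
  3. unlink(b)  ⇒  .F......  {a→[1]}
  4. unlink(a)  ⇒  ........  {}
  5. create(b)  ⇒  F.......  {b→[0]}
  6. create(a)  ⇒  FF......  {a→[1]; b→[0]}
  7. unlink(b)  ⇒  .F......  {a→[1]}
  8. unlink(a)  ⇒  ........  {}
  9. create(b)  ⇒  F.......  {b→[0]}
  10. append(b, 3)  ⇒  FFFF....  {b→[0, 1, 2, 3]}

blocks(b) = [0, 1, 2, 3]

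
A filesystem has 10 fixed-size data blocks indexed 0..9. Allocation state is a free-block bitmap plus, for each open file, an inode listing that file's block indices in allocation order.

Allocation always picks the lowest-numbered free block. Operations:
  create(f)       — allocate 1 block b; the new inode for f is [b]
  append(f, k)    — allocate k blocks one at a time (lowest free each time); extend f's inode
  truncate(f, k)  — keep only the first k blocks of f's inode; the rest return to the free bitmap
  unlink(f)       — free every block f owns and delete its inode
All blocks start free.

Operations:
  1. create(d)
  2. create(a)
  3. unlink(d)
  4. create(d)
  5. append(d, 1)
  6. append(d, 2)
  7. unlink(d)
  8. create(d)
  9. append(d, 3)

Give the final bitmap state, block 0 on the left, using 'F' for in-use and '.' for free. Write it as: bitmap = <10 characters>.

  1. create(d)  ⇒  F.........  {d→[0]}
  2. create(a)  ⇒  FF........  {a→[1]; d→[0]}
  3. unlink(d)  ⇒  .F........  {a→[1]}
  4. create(d)  ⇒  FF........  {a→[1]; d→[0]}
  5. append(d, 1)  ⇒  FFF.......  {a→[1]; d→[0, 2]}
  6. append(d, 2)  ⇒  FFFFF.....  {a→[1]; d→[0, 2, 3, 4]}
  7. unlink(d)  ⇒  .F........  {a→[1]}
  8. create(d)  ⇒  FF........  {a→[1]; d→[0]}
  9. append(d, 3)  ⇒  FFFFF.....  {a→[1]; d→[0, 2, 3, 4]}

bitmap = FFFFF.....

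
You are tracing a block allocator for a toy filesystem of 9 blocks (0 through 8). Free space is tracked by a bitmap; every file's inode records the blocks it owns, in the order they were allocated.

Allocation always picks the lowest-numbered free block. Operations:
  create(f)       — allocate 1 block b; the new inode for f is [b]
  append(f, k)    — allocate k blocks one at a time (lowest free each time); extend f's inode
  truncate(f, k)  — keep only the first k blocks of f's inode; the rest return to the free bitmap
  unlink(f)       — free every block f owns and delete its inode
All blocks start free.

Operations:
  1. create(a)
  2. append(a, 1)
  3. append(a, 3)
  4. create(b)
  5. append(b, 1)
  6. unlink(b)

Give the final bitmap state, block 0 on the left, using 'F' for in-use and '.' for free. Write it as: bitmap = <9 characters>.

after create(a) → a:[0]  free=[F........]
after append(a, 1) → a:[0, 1]  free=[FF.......]
after append(a, 3) → a:[0, 1, 2, 3, 4]  free=[FFFFF....]
after create(b) → a:[0, 1, 2, 3, 4], b:[5]  free=[FFFFFF...]
after append(b, 1) → a:[0, 1, 2, 3, 4], b:[5, 6]  free=[FFFFFFF..]
after unlink(b) → a:[0, 1, 2, 3, 4]  free=[FFFFF....]

bitmap = FFFFF....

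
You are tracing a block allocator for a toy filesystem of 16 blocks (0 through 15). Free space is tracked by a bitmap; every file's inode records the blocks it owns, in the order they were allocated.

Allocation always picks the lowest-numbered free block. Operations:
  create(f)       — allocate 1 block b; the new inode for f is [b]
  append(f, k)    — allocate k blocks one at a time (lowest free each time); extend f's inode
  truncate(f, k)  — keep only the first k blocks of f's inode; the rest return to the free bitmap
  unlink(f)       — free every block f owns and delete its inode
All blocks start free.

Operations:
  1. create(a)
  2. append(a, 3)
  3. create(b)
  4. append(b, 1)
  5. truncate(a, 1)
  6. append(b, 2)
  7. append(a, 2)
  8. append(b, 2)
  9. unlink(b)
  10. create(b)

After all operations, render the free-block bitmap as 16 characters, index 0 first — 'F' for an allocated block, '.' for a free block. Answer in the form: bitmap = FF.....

[1] create(a) — a=0 (map F...............)
[2] append(a, 3) — a=0,1,2,3 (map FFFF............)
[3] create(b) — a=0,1,2,3 b=4 (map FFFFF...........)
[4] append(b, 1) — a=0,1,2,3 b=4,5 (map FFFFFF..........)
[5] truncate(a, 1) — a=0 b=4,5 (map F...FF..........)
[6] append(b, 2) — a=0 b=4,5,1,2 (map FFF.FF..........)
[7] append(a, 2) — a=0,3,6 b=4,5,1,2 (map FFFFFFF.........)
[8] append(b, 2) — a=0,3,6 b=4,5,1,2,7,8 (map FFFFFFFFF.......)
[9] unlink(b) — a=0,3,6 (map F..F..F.........)
[10] create(b) — a=0,3,6 b=1 (map FF.F..F.........)

bitmap = FF.F..F.........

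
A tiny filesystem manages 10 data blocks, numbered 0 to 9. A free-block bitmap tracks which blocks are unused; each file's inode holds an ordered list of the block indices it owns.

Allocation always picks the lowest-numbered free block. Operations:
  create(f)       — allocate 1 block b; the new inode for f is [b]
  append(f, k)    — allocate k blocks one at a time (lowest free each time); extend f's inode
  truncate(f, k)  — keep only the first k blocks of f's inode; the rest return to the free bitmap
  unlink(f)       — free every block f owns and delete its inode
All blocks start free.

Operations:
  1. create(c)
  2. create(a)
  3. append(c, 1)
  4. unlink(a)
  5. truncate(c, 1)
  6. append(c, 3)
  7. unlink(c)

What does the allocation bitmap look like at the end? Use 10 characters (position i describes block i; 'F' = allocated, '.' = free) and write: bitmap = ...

bitmap = ..........

create(c): bitmap=F......... | c=[0]
create(a): bitmap=FF........ | a=[1] c=[0]
append(c, 1): bitmap=FFF....... | a=[1] c=[0, 2]
unlink(a): bitmap=F.F....... | c=[0, 2]
truncate(c, 1): bitmap=F......... | c=[0]
append(c, 3): bitmap=FFFF...... | c=[0, 1, 2, 3]
unlink(c): bitmap=.......... | 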